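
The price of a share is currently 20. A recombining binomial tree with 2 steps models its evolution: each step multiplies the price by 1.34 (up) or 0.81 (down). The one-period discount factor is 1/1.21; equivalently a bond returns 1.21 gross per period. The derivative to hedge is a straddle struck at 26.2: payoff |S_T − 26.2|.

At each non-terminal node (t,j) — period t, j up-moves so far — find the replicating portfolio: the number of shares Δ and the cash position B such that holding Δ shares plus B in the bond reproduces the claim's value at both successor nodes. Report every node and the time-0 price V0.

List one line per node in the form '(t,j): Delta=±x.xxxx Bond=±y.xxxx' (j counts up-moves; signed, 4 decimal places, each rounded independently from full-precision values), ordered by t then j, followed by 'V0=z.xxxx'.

(0,0): Delta=0.1430 Bond=2.5925
(1,0): Delta=-1.0000 Bond=21.6529
(1,1): Delta=0.3675 Bond=-2.8808
V0=5.4517

Under the risk-neutral measure, an up-move has probability p* = (R−d)/(u−d) = 0.7547 and values discount at R = 1.21.
Payoff layer (t=2): V(2,0)=13.0780, V(2,1)=4.4920, V(2,2)=9.7120
(1,0): S=16.2000. Δ = (V_up−V_dn)/(S_up−S_dn) = (4.4920−13.0780)/(21.7080−13.1220) = -1.0000. V = [p*·4.4920 + (1−p*)·13.0780]/1.21 = 5.4529. B = V − Δ·S = 21.6529.
(1,1): S=26.8000. Δ = (V_up−V_dn)/(S_up−S_dn) = (9.7120−4.4920)/(35.9120−21.7080) = 0.3675. V = [p*·9.7120 + (1−p*)·4.4920]/1.21 = 6.9683. B = V − Δ·S = -2.8808.
(0,0): S=20.0000. Δ = (V_up−V_dn)/(S_up−S_dn) = (6.9683−5.4529)/(26.8000−16.2000) = 0.1430. V = [p*·6.9683 + (1−p*)·5.4529]/1.21 = 5.4517. B = V − Δ·S = 2.5925.
The time-0 hedge costs 5.4517, which is the no-arbitrage price.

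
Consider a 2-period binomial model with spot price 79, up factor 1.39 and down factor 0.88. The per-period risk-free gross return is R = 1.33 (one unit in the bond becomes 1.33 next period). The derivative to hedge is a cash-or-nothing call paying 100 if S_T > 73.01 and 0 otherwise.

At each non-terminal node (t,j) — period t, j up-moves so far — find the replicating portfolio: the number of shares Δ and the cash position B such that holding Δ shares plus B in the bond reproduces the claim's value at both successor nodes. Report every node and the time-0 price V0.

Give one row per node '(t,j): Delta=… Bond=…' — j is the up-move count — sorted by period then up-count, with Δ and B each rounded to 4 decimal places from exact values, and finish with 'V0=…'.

(0,0): Delta=0.2195 Bond=38.4055
(1,0): Delta=2.8205 Bond=-129.7361
(1,1): Delta=0.0000 Bond=75.1880
V0=55.7499

Risk-neutral probability p* = (R−d)/(u−d) = (1.33−0.88)/(1.39−0.88) = 0.8824.
Terminal payoffs: V(2,0)=0.0000, V(2,1)=100.0000, V(2,2)=100.0000
  t=1,j=0: stock 69.5200 → up 96.6328 (V=100.0000), down 61.1776 (V=0.0000). Price 66.3423; hedge Δ=2.8205, bond B=-129.7361.
  t=1,j=1: stock 109.8100 → up 152.6359 (V=100.0000), down 96.6328 (V=100.0000). Price 75.1880; hedge Δ=0.0000, bond B=75.1880.
  t=0,j=0: stock 79.0000 → up 109.8100 (V=75.1880), down 69.5200 (V=66.3423). Price 55.7499; hedge Δ=0.2195, bond B=38.4055.
Self-financing check: at every node Δ·S+B equals the discounted successor values.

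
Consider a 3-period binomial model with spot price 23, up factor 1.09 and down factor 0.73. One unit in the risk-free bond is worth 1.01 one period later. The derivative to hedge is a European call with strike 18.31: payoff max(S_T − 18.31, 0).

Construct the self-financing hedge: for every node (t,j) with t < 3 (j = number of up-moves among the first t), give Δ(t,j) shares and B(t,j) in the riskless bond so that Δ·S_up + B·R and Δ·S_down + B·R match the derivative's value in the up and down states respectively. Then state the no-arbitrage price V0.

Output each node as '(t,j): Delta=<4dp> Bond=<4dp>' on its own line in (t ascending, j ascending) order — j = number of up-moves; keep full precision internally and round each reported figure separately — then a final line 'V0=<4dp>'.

Since d<R<u, set p* = (R−d)/(u−d) = 0.7778; price each node as the discounted p*-expectation of its children.
At expiry t=3: V(3,0)=0.0000, V(3,1)=0.0000, V(3,2)=1.6382, V(3,3)=11.4757
  t=2,j=0: stock 12.2567 → up 13.3598 (V=0.0000), down 8.9474 (V=0.0000). Price 0.0000; hedge Δ=0.0000, bond B=0.0000.
  t=2,j=1: stock 18.3011 → up 19.9482 (V=1.6382), down 13.3598 (V=0.0000). Price 1.2615; hedge Δ=0.2486, bond B=-3.2890.
  t=2,j=2: stock 27.3263 → up 29.7857 (V=11.4757), down 19.9482 (V=1.6382). Price 9.1976; hedge Δ=1.0000, bond B=-18.1287.
  t=1,j=0: stock 16.7900 → up 18.3011 (V=1.2615), down 12.2567 (V=0.0000). Price 0.9715; hedge Δ=0.2087, bond B=-2.5328.
  t=1,j=1: stock 25.0700 → up 27.3263 (V=9.1976), down 18.3011 (V=1.2615). Price 7.3604; hedge Δ=0.8793, bond B=-14.6842.
  t=0,j=0: stock 23.0000 → up 25.0700 (V=7.3604), down 16.7900 (V=0.9715). Price 5.8818; hedge Δ=0.7716, bond B=-11.8652.
Root portfolio cost Δ·23+B reproduces V0=5.8818.

(0,0): Delta=0.7716 Bond=-11.8652
(1,0): Delta=0.2087 Bond=-2.5328
(1,1): Delta=0.8793 Bond=-14.6842
(2,0): Delta=0.0000 Bond=0.0000
(2,1): Delta=0.2486 Bond=-3.2890
(2,2): Delta=1.0000 Bond=-18.1287
V0=5.8818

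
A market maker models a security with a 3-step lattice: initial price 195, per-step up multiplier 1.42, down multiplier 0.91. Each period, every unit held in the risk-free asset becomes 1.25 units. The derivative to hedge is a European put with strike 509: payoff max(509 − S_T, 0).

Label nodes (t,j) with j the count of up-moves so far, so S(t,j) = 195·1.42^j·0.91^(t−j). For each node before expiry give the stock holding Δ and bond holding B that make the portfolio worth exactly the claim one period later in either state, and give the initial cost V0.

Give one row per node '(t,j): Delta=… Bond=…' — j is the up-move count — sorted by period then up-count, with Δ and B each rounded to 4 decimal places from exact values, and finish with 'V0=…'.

The replicating-portfolio and risk-neutral prices coincide; use p* = (1.25−0.91)/(1.42−0.91) = 0.6667 for the latter.
Terminal values V(3,·): V(3,0)=362.0537, V(3,1)=279.6991, V(3,2)=151.1898, V(3,3)=0.0000
Node (2,0) S=161.4795: V=(p*·279.6991+(1−p*)·362.0537)/1.25=245.7205; Δ=(279.6991−362.0537)/(229.3009−146.9463)=-1.0000; B=V−Δ·S=407.2000
Node (2,1) S=251.9790: V=(p*·151.1898+(1−p*)·279.6991)/1.25=155.2210; Δ=(151.1898−279.6991)/(357.8102−229.3009)=-1.0000; B=V−Δ·S=407.2000
Node (2,2) S=393.1980: V=(p*·0.0000+(1−p*)·151.1898)/1.25=40.3173; Δ=(0.0000−151.1898)/(558.3412−357.8102)=-0.7539; B=V−Δ·S=336.7679
Node (1,0) S=177.4500: V=(p*·155.2210+(1−p*)·245.7205)/1.25=148.3100; Δ=(155.2210−245.7205)/(251.9790−161.4795)=-1.0000; B=V−Δ·S=325.7600
Node (1,1) S=276.9000: V=(p*·40.3173+(1−p*)·155.2210)/1.25=62.8948; Δ=(40.3173−155.2210)/(393.1980−251.9790)=-0.8137; B=V−Δ·S=288.1962
Node (0,0) S=195.0000: V=(p*·62.8948+(1−p*)·148.3100)/1.25=73.0932; Δ=(62.8948−148.3100)/(276.9000−177.4500)=-0.8589; B=V−Δ·S=240.5740
Root portfolio cost Δ·195+B reproduces V0=73.0932.

(0,0): Delta=-0.8589 Bond=240.5740
(1,0): Delta=-1.0000 Bond=325.7600
(1,1): Delta=-0.8137 Bond=288.1962
(2,0): Delta=-1.0000 Bond=407.2000
(2,1): Delta=-1.0000 Bond=407.2000
(2,2): Delta=-0.7539 Bond=336.7679
V0=73.0932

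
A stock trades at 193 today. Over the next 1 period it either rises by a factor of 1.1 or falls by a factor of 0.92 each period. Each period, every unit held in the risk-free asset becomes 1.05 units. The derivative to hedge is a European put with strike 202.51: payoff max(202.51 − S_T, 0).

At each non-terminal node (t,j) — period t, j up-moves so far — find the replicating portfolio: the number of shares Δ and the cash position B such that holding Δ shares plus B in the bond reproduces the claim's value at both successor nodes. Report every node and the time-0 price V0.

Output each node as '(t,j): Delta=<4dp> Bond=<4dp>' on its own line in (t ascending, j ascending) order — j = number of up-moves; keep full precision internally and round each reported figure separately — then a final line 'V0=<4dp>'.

Risk-neutral probability p* = (R−d)/(u−d) = (1.05−0.92)/(1.1−0.92) = 0.7222.
Payoff layer (t=1): V(1,0)=24.9500, V(1,1)=0.0000
Node (0,0) S=193.0000: V=(p*·0.0000+(1−p*)·24.9500)/1.05=6.6005; Δ=(0.0000−24.9500)/(212.3000−177.5600)=-0.7182; B=V−Δ·S=145.2116
Root portfolio cost Δ·193+B reproduces V0=6.6005.

(0,0): Delta=-0.7182 Bond=145.2116
V0=6.6005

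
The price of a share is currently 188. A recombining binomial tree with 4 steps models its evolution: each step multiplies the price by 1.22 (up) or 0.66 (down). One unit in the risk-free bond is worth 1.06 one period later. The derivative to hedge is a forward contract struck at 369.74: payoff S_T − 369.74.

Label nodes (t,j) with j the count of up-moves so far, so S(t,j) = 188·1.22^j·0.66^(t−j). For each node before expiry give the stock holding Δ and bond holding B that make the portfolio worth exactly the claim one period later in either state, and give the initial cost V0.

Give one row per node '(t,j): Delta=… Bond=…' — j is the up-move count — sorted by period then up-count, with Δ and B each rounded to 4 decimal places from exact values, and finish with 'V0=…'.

(0,0): Delta=1.0000 Bond=-292.8687
(1,0): Delta=1.0000 Bond=-310.4408
(1,1): Delta=1.0000 Bond=-310.4408
(2,0): Delta=1.0000 Bond=-329.0673
(2,1): Delta=1.0000 Bond=-329.0673
(2,2): Delta=1.0000 Bond=-329.0673
(3,0): Delta=1.0000 Bond=-348.8113
(3,1): Delta=1.0000 Bond=-348.8113
(3,2): Delta=1.0000 Bond=-348.8113
(3,3): Delta=1.0000 Bond=-348.8113
V0=-104.8687

No-arbitrage ⇒ martingale measure with p* = (R−d)/(u−d) = 0.7143.
Terminal payoffs: V(4,0)=-334.0675, V(4,1)=-303.7999, V(4,2)=-247.8508, V(4,3)=-144.4296, V(4,4)=46.7429
(3,0): S=54.0492. Δ = (V_up−V_dn)/(S_up−S_dn) = (-303.7999−-334.0675)/(65.9401−35.6725) = 1.0000. V = [p*·-303.7999 + (1−p*)·-334.0675]/1.06 = -294.7621. B = V − Δ·S = -348.8113.
(3,1): S=99.9092. Δ = (V_up−V_dn)/(S_up−S_dn) = (-247.8508−-303.7999)/(121.8892−65.9401) = 1.0000. V = [p*·-247.8508 + (1−p*)·-303.7999]/1.06 = -248.9021. B = V − Δ·S = -348.8113.
(3,2): S=184.6807. Δ = (V_up−V_dn)/(S_up−S_dn) = (-144.4296−-247.8508)/(225.3104−121.8892) = 1.0000. V = [p*·-144.4296 + (1−p*)·-247.8508]/1.06 = -164.1306. B = V − Δ·S = -348.8113.
(3,3): S=341.3794. Δ = (V_up−V_dn)/(S_up−S_dn) = (46.7429−-144.4296)/(416.4829−225.3104) = 1.0000. V = [p*·46.7429 + (1−p*)·-144.4296]/1.06 = -7.4319. B = V − Δ·S = -348.8113.
(2,0): S=81.8928. Δ = (V_up−V_dn)/(S_up−S_dn) = (-248.9021−-294.7621)/(99.9092−54.0492) = 1.0000. V = [p*·-248.9021 + (1−p*)·-294.7621]/1.06 = -247.1745. B = V − Δ·S = -329.0673.
(2,1): S=151.3776. Δ = (V_up−V_dn)/(S_up−S_dn) = (-164.1306−-248.9021)/(184.6807−99.9092) = 1.0000. V = [p*·-164.1306 + (1−p*)·-248.9021]/1.06 = -177.6897. B = V − Δ·S = -329.0673.
(2,2): S=279.8192. Δ = (V_up−V_dn)/(S_up−S_dn) = (-7.4319−-164.1306)/(341.3794−184.6807) = 1.0000. V = [p*·-7.4319 + (1−p*)·-164.1306]/1.06 = -49.2481. B = V − Δ·S = -329.0673.
(1,0): S=124.0800. Δ = (V_up−V_dn)/(S_up−S_dn) = (-177.6897−-247.1745)/(151.3776−81.8928) = 1.0000. V = [p*·-177.6897 + (1−p*)·-247.1745]/1.06 = -186.3608. B = V − Δ·S = -310.4408.
(1,1): S=229.3600. Δ = (V_up−V_dn)/(S_up−S_dn) = (-49.2481−-177.6897)/(279.8192−151.3776) = 1.0000. V = [p*·-49.2481 + (1−p*)·-177.6897]/1.06 = -81.0808. B = V − Δ·S = -310.4408.
(0,0): S=188.0000. Δ = (V_up−V_dn)/(S_up−S_dn) = (-81.0808−-186.3608)/(229.3600−124.0800) = 1.0000. V = [p*·-81.0808 + (1−p*)·-186.3608]/1.06 = -104.8687. B = V − Δ·S = -292.8687.
Root portfolio cost Δ·188+B reproduces V0=-104.8687.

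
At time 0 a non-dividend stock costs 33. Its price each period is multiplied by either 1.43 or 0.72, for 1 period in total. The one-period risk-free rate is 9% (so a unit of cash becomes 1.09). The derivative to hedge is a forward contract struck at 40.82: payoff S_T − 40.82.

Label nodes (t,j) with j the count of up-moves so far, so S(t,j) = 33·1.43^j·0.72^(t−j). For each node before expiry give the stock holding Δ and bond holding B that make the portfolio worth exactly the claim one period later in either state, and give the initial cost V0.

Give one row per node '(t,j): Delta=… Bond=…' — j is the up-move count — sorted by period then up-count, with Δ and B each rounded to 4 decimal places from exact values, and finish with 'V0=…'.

Risk-neutral probability p* = (R−d)/(u−d) = (1.09−0.72)/(1.43−0.72) = 0.5211.
Terminal payoffs: V(1,0)=-17.0600, V(1,1)=6.3700
(0,0): S=33.0000. Δ = (V_up−V_dn)/(S_up−S_dn) = (6.3700−-17.0600)/(47.1900−23.7600) = 1.0000. V = [p*·6.3700 + (1−p*)·-17.0600]/1.09 = -4.4495. B = V − Δ·S = -37.4495.
Check: Δ(0,0)·S0 + B(0,0) = -4.4495 = V0.

(0,0): Delta=1.0000 Bond=-37.4495
V0=-4.4495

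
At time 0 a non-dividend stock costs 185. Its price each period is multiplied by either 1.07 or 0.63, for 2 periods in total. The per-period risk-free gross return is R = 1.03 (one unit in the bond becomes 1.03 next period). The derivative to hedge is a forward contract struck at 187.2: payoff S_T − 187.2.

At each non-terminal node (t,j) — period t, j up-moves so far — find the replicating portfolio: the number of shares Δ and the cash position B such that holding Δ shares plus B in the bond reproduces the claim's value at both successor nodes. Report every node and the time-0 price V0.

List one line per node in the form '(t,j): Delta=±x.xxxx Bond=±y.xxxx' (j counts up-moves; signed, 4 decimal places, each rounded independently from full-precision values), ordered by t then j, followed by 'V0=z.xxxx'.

Under the risk-neutral measure, an up-move has probability p* = (R−d)/(u−d) = 0.9091 and values discount at R = 1.03.
Terminal payoffs: V(2,0)=-113.7735, V(2,1)=-62.4915, V(2,2)=24.6065
  t=1,j=0: stock 116.5500 → up 124.7085 (V=-62.4915), down 73.4265 (V=-113.7735). Price -65.1976; hedge Δ=1.0000, bond B=-181.7476.
  t=1,j=1: stock 197.9500 → up 211.8065 (V=24.6065), down 124.7085 (V=-62.4915). Price 16.2024; hedge Δ=1.0000, bond B=-181.7476.
  t=0,j=0: stock 185.0000 → up 197.9500 (V=16.2024), down 116.5500 (V=-65.1976). Price 8.5460; hedge Δ=1.0000, bond B=-176.4540.
Each (Δ,B) replicates both successor values, so the strategy is self-financing and V0 is arbitrage-free.

(0,0): Delta=1.0000 Bond=-176.4540
(1,0): Delta=1.0000 Bond=-181.7476
(1,1): Delta=1.0000 Bond=-181.7476
V0=8.5460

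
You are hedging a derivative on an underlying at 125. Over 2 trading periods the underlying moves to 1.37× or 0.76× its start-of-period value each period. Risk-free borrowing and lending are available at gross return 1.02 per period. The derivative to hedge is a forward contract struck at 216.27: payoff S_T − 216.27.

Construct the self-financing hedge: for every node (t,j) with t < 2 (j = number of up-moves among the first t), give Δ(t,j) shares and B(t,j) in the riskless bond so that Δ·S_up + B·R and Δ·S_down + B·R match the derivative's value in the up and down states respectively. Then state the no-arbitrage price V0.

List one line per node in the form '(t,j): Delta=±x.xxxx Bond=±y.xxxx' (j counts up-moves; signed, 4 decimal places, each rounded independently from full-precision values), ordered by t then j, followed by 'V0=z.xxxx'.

No-arbitrage ⇒ martingale measure with p* = (R−d)/(u−d) = 0.4262.
Terminal values V(2,·): V(2,0)=-144.0700, V(2,1)=-86.1200, V(2,2)=18.3425
(1,0): S=95.0000. Δ = (V_up−V_dn)/(S_up−S_dn) = (-86.1200−-144.0700)/(130.1500−72.2000) = 1.0000. V = [p*·-86.1200 + (1−p*)·-144.0700]/1.02 = -117.0294. B = V − Δ·S = -212.0294.
(1,1): S=171.2500. Δ = (V_up−V_dn)/(S_up−S_dn) = (18.3425−-86.1200)/(234.6125−130.1500) = 1.0000. V = [p*·18.3425 + (1−p*)·-86.1200]/1.02 = -40.7794. B = V − Δ·S = -212.0294.
(0,0): S=125.0000. Δ = (V_up−V_dn)/(S_up−S_dn) = (-40.7794−-117.0294)/(171.2500−95.0000) = 1.0000. V = [p*·-40.7794 + (1−p*)·-117.0294]/1.02 = -82.8720. B = V − Δ·S = -207.8720.
Root portfolio cost Δ·125+B reproduces V0=-82.8720.

(0,0): Delta=1.0000 Bond=-207.8720
(1,0): Delta=1.0000 Bond=-212.0294
(1,1): Delta=1.0000 Bond=-212.0294
V0=-82.8720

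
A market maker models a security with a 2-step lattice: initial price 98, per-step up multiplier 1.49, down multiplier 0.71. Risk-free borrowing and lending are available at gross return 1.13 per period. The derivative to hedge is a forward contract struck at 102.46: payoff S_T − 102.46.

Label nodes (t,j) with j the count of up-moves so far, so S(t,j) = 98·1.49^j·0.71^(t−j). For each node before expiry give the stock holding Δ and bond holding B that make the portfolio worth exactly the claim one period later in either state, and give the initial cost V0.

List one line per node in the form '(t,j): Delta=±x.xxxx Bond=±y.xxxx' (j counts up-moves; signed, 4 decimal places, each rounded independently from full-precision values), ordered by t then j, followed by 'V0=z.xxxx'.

Since d<R<u, set p* = (R−d)/(u−d) = 0.5385; price each node as the discounted p*-expectation of its children.
Terminal values V(2,·): V(2,0)=-53.0582, V(2,1)=1.2142, V(2,2)=115.1098
Node (1,0) S=69.5800: V=(p*·1.2142+(1−p*)·-53.0582)/1.13=-21.0926; Δ=(1.2142−-53.0582)/(103.6742−49.4018)=1.0000; B=V−Δ·S=-90.6726
Node (1,1) S=146.0200: V=(p*·115.1098+(1−p*)·1.2142)/1.13=55.3474; Δ=(115.1098−1.2142)/(217.5698−103.6742)=1.0000; B=V−Δ·S=-90.6726
Node (0,0) S=98.0000: V=(p*·55.3474+(1−p*)·-21.0926)/1.13=17.7588; Δ=(55.3474−-21.0926)/(146.0200−69.5800)=1.0000; B=V−Δ·S=-80.2412
Self-financing check: at every node Δ·S+B equals the discounted successor values.

(0,0): Delta=1.0000 Bond=-80.2412
(1,0): Delta=1.0000 Bond=-90.6726
(1,1): Delta=1.0000 Bond=-90.6726
V0=17.7588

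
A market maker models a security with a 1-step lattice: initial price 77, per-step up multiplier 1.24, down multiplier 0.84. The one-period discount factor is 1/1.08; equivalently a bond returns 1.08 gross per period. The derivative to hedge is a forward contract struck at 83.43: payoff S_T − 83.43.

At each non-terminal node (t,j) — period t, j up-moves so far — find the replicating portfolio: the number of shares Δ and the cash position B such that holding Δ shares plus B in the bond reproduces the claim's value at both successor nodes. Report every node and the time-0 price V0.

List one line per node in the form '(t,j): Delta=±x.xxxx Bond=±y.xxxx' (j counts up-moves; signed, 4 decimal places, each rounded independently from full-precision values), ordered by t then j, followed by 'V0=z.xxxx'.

(0,0): Delta=1.0000 Bond=-77.2500
V0=-0.2500

No-arbitrage ⇒ martingale measure with p* = (R−d)/(u−d) = 0.6000.
At expiry t=1: V(1,0)=-18.7500, V(1,1)=12.0500
  t=0,j=0: stock 77.0000 → up 95.4800 (V=12.0500), down 64.6800 (V=-18.7500). Price -0.2500; hedge Δ=1.0000, bond B=-77.2500.
The time-0 hedge costs -0.2500, which is the no-arbitrage price.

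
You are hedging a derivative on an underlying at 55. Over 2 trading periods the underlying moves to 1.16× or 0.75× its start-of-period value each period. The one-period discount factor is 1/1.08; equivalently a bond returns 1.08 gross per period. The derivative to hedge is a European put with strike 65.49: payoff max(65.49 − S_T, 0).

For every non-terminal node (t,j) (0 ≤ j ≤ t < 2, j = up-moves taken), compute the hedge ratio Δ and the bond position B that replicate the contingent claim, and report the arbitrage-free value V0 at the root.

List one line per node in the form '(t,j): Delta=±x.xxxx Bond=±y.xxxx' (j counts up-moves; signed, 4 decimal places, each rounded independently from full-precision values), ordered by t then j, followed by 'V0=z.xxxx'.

(0,0): Delta=-0.7185 Bond=45.3949
(1,0): Delta=-1.0000 Bond=60.6389
(1,1): Delta=-0.6744 Bond=46.2114
V0=5.8781

No-arbitrage ⇒ martingale measure with p* = (R−d)/(u−d) = 0.8049.
At expiry t=2: V(2,0)=34.5525, V(2,1)=17.6400, V(2,2)=0.0000
  t=1,j=0: stock 41.2500 → up 47.8500 (V=17.6400), down 30.9375 (V=34.5525). Price 19.3889; hedge Δ=-1.0000, bond B=60.6389.
  t=1,j=1: stock 63.8000 → up 74.0080 (V=0.0000), down 47.8500 (V=17.6400). Price 3.1870; hedge Δ=-0.6744, bond B=46.2114.
  t=0,j=0: stock 55.0000 → up 63.8000 (V=3.1870), down 41.2500 (V=19.3889). Price 5.8781; hedge Δ=-0.7185, bond B=45.3949.
The time-0 hedge costs 5.8781, which is the no-arbitrage price.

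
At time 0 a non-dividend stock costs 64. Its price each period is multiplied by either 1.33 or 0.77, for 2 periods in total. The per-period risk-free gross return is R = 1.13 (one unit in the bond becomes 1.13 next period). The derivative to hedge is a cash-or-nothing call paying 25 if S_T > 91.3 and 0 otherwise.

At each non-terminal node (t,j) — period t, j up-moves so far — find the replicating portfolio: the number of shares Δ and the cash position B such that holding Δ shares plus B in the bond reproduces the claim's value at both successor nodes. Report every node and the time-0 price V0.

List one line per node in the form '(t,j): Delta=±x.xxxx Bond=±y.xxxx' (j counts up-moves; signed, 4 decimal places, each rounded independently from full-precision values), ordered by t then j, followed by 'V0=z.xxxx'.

(0,0): Delta=0.3968 Bond=-17.3061
(1,0): Delta=0.0000 Bond=0.0000
(1,1): Delta=0.5245 Bond=-30.4204
V0=8.0912

The replicating-portfolio and risk-neutral prices coincide; use p* = (1.13−0.77)/(1.33−0.77) = 0.6429 for the latter.
Payoff layer (t=2): V(2,0)=0.0000, V(2,1)=0.0000, V(2,2)=25.0000
  t=1,j=0: stock 49.2800 → up 65.5424 (V=0.0000), down 37.9456 (V=0.0000). Price 0.0000; hedge Δ=0.0000, bond B=0.0000.
  t=1,j=1: stock 85.1200 → up 113.2096 (V=25.0000), down 65.5424 (V=0.0000). Price 14.2225; hedge Δ=0.5245, bond B=-30.4204.
  t=0,j=0: stock 64.0000 → up 85.1200 (V=14.2225), down 49.2800 (V=0.0000). Price 8.0912; hedge Δ=0.3968, bond B=-17.3061.
Check: Δ(0,0)·S0 + B(0,0) = 8.0912 = V0.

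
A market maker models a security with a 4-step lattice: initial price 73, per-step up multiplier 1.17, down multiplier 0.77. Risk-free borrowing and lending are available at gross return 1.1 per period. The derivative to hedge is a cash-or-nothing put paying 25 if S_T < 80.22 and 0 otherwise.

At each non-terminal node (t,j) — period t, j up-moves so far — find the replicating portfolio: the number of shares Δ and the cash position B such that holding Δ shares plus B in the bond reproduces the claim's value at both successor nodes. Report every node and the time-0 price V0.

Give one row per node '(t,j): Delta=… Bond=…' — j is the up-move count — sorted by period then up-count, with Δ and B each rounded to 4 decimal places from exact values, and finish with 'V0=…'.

Since d<R<u, set p* = (R−d)/(u−d) = 0.8250; price each node as the discounted p*-expectation of its children.
Terminal values V(4,·): V(4,0)=25.0000, V(4,1)=25.0000, V(4,2)=25.0000, V(4,3)=0.0000, V(4,4)=0.0000
Node (3,0) S=33.3269: V=(p*·25.0000+(1−p*)·25.0000)/1.1=22.7273; Δ=(25.0000−25.0000)/(38.9925−25.6617)=0.0000; B=V−Δ·S=22.7273
Node (3,1) S=50.6396: V=(p*·25.0000+(1−p*)·25.0000)/1.1=22.7273; Δ=(25.0000−25.0000)/(59.2483−38.9925)=0.0000; B=V−Δ·S=22.7273
Node (3,2) S=76.9459: V=(p*·0.0000+(1−p*)·25.0000)/1.1=3.9773; Δ=(0.0000−25.0000)/(90.0267−59.2483)=-0.8123; B=V−Δ·S=66.4773
Node (3,3) S=116.9177: V=(p*·0.0000+(1−p*)·0.0000)/1.1=0.0000; Δ=(0.0000−0.0000)/(136.7938−90.0267)=0.0000; B=V−Δ·S=0.0000
Node (2,0) S=43.2817: V=(p*·22.7273+(1−p*)·22.7273)/1.1=20.6612; Δ=(22.7273−22.7273)/(50.6396−33.3269)=0.0000; B=V−Δ·S=20.6612
Node (2,1) S=65.7657: V=(p*·3.9773+(1−p*)·22.7273)/1.1=6.5987; Δ=(3.9773−22.7273)/(76.9459−50.6396)=-0.7128; B=V−Δ·S=53.4737
Node (2,2) S=99.9297: V=(p*·0.0000+(1−p*)·3.9773)/1.1=0.6327; Δ=(0.0000−3.9773)/(116.9177−76.9459)=-0.0995; B=V−Δ·S=10.5759
Node (1,0) S=56.2100: V=(p*·6.5987+(1−p*)·20.6612)/1.1=8.2360; Δ=(6.5987−20.6612)/(65.7657−43.2817)=-0.6254; B=V−Δ·S=43.3922
Node (1,1) S=85.4100: V=(p*·0.6327+(1−p*)·6.5987)/1.1=1.5243; Δ=(0.6327−6.5987)/(99.9297−65.7657)=-0.1746; B=V−Δ·S=16.4391
Node (0,0) S=73.0000: V=(p*·1.5243+(1−p*)·8.2360)/1.1=2.4535; Δ=(1.5243−8.2360)/(85.4100−56.2100)=-0.2299; B=V−Δ·S=19.2327
Root portfolio cost Δ·73+B reproduces V0=2.4535.

(0,0): Delta=-0.2299 Bond=19.2327
(1,0): Delta=-0.6254 Bond=43.3922
(1,1): Delta=-0.1746 Bond=16.4391
(2,0): Delta=0.0000 Bond=20.6612
(2,1): Delta=-0.7128 Bond=53.4737
(2,2): Delta=-0.0995 Bond=10.5759
(3,0): Delta=0.0000 Bond=22.7273
(3,1): Delta=0.0000 Bond=22.7273
(3,2): Delta=-0.8123 Bond=66.4773
(3,3): Delta=0.0000 Bond=0.0000
V0=2.4535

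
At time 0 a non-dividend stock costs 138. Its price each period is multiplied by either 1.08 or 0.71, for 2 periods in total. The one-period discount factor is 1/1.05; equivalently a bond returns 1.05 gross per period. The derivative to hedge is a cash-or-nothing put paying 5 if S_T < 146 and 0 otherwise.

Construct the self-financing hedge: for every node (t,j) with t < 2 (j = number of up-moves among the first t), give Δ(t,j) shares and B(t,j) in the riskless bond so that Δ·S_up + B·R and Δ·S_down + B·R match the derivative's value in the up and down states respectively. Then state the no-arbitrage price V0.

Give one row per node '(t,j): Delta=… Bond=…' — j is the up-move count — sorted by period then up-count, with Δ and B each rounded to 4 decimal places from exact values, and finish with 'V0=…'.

Risk-neutral probability p* = (R−d)/(u−d) = (1.05−0.71)/(1.08−0.71) = 0.9189.
At expiry t=2: V(2,0)=5.0000, V(2,1)=5.0000, V(2,2)=0.0000
(1,0): S=97.9800. Δ = (V_up−V_dn)/(S_up−S_dn) = (5.0000−5.0000)/(105.8184−69.5658) = 0.0000. V = [p*·5.0000 + (1−p*)·5.0000]/1.05 = 4.7619. B = V − Δ·S = 4.7619.
(1,1): S=149.0400. Δ = (V_up−V_dn)/(S_up−S_dn) = (0.0000−5.0000)/(160.9632−105.8184) = -0.0907. V = [p*·0.0000 + (1−p*)·5.0000]/1.05 = 0.3861. B = V − Δ·S = 13.8996.
(0,0): S=138.0000. Δ = (V_up−V_dn)/(S_up−S_dn) = (0.3861−4.7619)/(149.0400−97.9800) = -0.0857. V = [p*·0.3861 + (1−p*)·4.7619]/1.05 = 0.7056. B = V − Δ·S = 12.5321.
The time-0 hedge costs 0.7056, which is the no-arbitrage price.

(0,0): Delta=-0.0857 Bond=12.5321
(1,0): Delta=0.0000 Bond=4.7619
(1,1): Delta=-0.0907 Bond=13.8996
V0=0.7056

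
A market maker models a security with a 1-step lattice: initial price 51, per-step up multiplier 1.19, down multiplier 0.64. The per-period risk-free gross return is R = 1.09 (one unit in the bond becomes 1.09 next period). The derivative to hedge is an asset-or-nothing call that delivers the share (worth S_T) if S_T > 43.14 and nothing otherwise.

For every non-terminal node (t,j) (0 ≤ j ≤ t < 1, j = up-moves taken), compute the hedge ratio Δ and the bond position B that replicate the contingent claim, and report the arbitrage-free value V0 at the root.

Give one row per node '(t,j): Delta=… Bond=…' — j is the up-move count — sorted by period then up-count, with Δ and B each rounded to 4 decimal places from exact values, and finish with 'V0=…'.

(0,0): Delta=2.1636 Bond=-64.7900
V0=45.5555

Risk-neutral probability p* = (R−d)/(u−d) = (1.09−0.64)/(1.19−0.64) = 0.8182.
Payoff layer (t=1): V(1,0)=0.0000, V(1,1)=60.6900
Node (0,0) S=51.0000: V=(p*·60.6900+(1−p*)·0.0000)/1.09=45.5555; Δ=(60.6900−0.0000)/(60.6900−32.6400)=2.1636; B=V−Δ·S=-64.7900
Each (Δ,B) replicates both successor values, so the strategy is self-financing and V0 is arbitrage-free.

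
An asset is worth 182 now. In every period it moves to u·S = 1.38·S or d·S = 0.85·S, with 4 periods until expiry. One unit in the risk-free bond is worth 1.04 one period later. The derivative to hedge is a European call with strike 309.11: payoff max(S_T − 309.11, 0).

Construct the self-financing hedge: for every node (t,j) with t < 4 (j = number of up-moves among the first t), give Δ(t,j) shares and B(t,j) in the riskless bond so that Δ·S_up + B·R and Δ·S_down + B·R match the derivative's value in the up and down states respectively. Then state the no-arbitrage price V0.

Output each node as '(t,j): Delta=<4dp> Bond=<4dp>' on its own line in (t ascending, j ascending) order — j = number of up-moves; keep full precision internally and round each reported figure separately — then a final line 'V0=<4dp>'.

The replicating-portfolio and risk-neutral prices coincide; use p* = (1.04−0.85)/(1.38−0.85) = 0.3585 for the latter.
Terminal values V(4,·): V(4,0)=0.0000, V(4,1)=0.0000, V(4,2)=0.0000, V(4,3)=97.4527, V(4,4)=350.9566
(3,0): S=111.7707. Δ = (V_up−V_dn)/(S_up−S_dn) = (0.0000−0.0000)/(154.2436−95.0051) = 0.0000. V = [p*·0.0000 + (1−p*)·0.0000]/1.04 = 0.0000. B = V − Δ·S = 0.0000.
(3,1): S=181.4631. Δ = (V_up−V_dn)/(S_up−S_dn) = (0.0000−0.0000)/(250.4191−154.2436) = 0.0000. V = [p*·0.0000 + (1−p*)·0.0000]/1.04 = 0.0000. B = V − Δ·S = 0.0000.
(3,2): S=294.6107. Δ = (V_up−V_dn)/(S_up−S_dn) = (97.4527−0.0000)/(406.5627−250.4191) = 0.6241. V = [p*·97.4527 + (1−p*)·0.0000]/1.04 = 33.5922. B = V − Δ·S = -150.2809.
(3,3): S=478.3091. Δ = (V_up−V_dn)/(S_up−S_dn) = (350.9566−97.4527)/(660.0666−406.5627) = 1.0000. V = [p*·350.9566 + (1−p*)·97.4527]/1.04 = 181.0880. B = V − Δ·S = -297.2212.
(2,0): S=131.4950. Δ = (V_up−V_dn)/(S_up−S_dn) = (0.0000−0.0000)/(181.4631−111.7707) = 0.0000. V = [p*·0.0000 + (1−p*)·0.0000]/1.04 = 0.0000. B = V − Δ·S = 0.0000.
(2,1): S=213.4860. Δ = (V_up−V_dn)/(S_up−S_dn) = (33.5922−0.0000)/(294.6107−181.4631) = 0.2969. V = [p*·33.5922 + (1−p*)·0.0000]/1.04 = 11.5793. B = V − Δ·S = -51.8022.
(2,2): S=346.6008. Δ = (V_up−V_dn)/(S_up−S_dn) = (181.0880−33.5922)/(478.3091−294.6107) = 0.8029. V = [p*·181.0880 + (1−p*)·33.5922]/1.04 = 83.1423. B = V − Δ·S = -195.1515.
(1,0): S=154.7000. Δ = (V_up−V_dn)/(S_up−S_dn) = (11.5793−0.0000)/(213.4860−131.4950) = 0.1412. V = [p*·11.5793 + (1−p*)·0.0000]/1.04 = 3.9914. B = V − Δ·S = -17.8563.
(1,1): S=251.1600. Δ = (V_up−V_dn)/(S_up−S_dn) = (83.1423−11.5793)/(346.6008−213.4860) = 0.5376. V = [p*·83.1423 + (1−p*)·11.5793]/1.04 = 35.8019. B = V − Δ·S = -99.2227.
(0,0): S=182.0000. Δ = (V_up−V_dn)/(S_up−S_dn) = (35.8019−3.9914)/(251.1600−154.7000) = 0.3298. V = [p*·35.8019 + (1−p*)·3.9914]/1.04 = 14.8031. B = V − Δ·S = -45.2167.
Root portfolio cost Δ·182+B reproduces V0=14.8031.

(0,0): Delta=0.3298 Bond=-45.2167
(1,0): Delta=0.1412 Bond=-17.8563
(1,1): Delta=0.5376 Bond=-99.2227
(2,0): Delta=0.0000 Bond=0.0000
(2,1): Delta=0.2969 Bond=-51.8022
(2,2): Delta=0.8029 Bond=-195.1515
(3,0): Delta=0.0000 Bond=0.0000
(3,1): Delta=0.0000 Bond=0.0000
(3,2): Delta=0.6241 Bond=-150.2809
(3,3): Delta=1.0000 Bond=-297.2212
V0=14.8031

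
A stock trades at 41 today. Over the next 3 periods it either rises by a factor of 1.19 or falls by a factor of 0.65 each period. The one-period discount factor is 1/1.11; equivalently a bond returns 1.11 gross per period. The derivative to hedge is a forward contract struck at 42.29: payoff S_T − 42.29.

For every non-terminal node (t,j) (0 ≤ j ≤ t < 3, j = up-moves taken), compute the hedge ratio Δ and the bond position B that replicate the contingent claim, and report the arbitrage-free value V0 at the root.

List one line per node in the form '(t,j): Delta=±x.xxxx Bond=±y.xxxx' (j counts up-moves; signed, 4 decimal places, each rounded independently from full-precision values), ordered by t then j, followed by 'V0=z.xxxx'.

Under the risk-neutral measure, an up-move has probability p* = (R−d)/(u−d) = 0.8519 and values discount at R = 1.11.
Terminal payoffs: V(3,0)=-31.0304, V(3,1)=-21.6762, V(3,2)=-4.5509, V(3,3)=26.8015
  t=2,j=0: stock 17.3225 → up 20.6138 (V=-21.6762), down 11.2596 (V=-31.0304). Price -20.7766; hedge Δ=1.0000, bond B=-38.0991.
  t=2,j=1: stock 31.7135 → up 37.7391 (V=-4.5509), down 20.6138 (V=-21.6762). Price -6.3856; hedge Δ=1.0000, bond B=-38.0991.
  t=2,j=2: stock 58.0601 → up 69.0915 (V=26.8015), down 37.7391 (V=-4.5509). Price 19.9610; hedge Δ=1.0000, bond B=-38.0991.
  t=1,j=0: stock 26.6500 → up 31.7135 (V=-6.3856), down 17.3225 (V=-20.7766). Price -7.6735; hedge Δ=1.0000, bond B=-34.3235.
  t=1,j=1: stock 48.7900 → up 58.0601 (V=19.9610), down 31.7135 (V=-6.3856). Price 14.4665; hedge Δ=1.0000, bond B=-34.3235.
  t=0,j=0: stock 41.0000 → up 48.7900 (V=14.4665), down 26.6500 (V=-7.6735). Price 10.0779; hedge Δ=1.0000, bond B=-30.9221.
Each (Δ,B) replicates both successor values, so the strategy is self-financing and V0 is arbitrage-free.

(0,0): Delta=1.0000 Bond=-30.9221
(1,0): Delta=1.0000 Bond=-34.3235
(1,1): Delta=1.0000 Bond=-34.3235
(2,0): Delta=1.0000 Bond=-38.0991
(2,1): Delta=1.0000 Bond=-38.0991
(2,2): Delta=1.0000 Bond=-38.0991
V0=10.0779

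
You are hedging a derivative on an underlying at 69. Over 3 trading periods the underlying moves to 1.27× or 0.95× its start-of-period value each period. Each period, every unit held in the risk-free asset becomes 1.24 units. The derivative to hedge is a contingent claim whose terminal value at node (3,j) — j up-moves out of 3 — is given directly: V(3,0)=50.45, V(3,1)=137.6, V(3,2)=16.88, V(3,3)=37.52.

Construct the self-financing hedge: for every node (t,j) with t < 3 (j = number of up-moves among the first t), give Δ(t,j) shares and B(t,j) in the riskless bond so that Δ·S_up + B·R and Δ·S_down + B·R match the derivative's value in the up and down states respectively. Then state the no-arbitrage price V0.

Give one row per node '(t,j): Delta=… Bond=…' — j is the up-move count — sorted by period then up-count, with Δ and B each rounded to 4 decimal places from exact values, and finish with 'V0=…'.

(0,0): Delta=-0.0823 Bond=24.1198
(1,0): Delta=-3.8920 Bond=279.6324
(1,1): Delta=0.2125 Bond=4.0751
(2,0): Delta=4.3734 Bond=-167.9650
(2,1): Delta=-4.5316 Bond=399.9899
(2,2): Delta=0.5796 Bond=-35.8024
V0=18.4381

Risk-neutral probability p* = (R−d)/(u−d) = (1.24−0.95)/(1.27−0.95) = 0.9062.
Terminal payoffs: V(3,0)=50.4500, V(3,1)=137.6000, V(3,2)=16.8800, V(3,3)=37.5200
Node (2,0) S=62.2725: V=(p*·137.6000+(1−p*)·50.4500)/1.24=104.3788; Δ=(137.6000−50.4500)/(79.0861−59.1589)=4.3734; B=V−Δ·S=-167.9650
Node (2,1) S=83.2485: V=(p*·16.8800+(1−p*)·137.6000)/1.24=22.7399; Δ=(16.8800−137.6000)/(105.7256−79.0861)=-4.5316; B=V−Δ·S=399.9899
Node (2,2) S=111.2901: V=(p*·37.5200+(1−p*)·16.8800)/1.24=28.6976; Δ=(37.5200−16.8800)/(141.3384−105.7256)=0.5796; B=V−Δ·S=-35.8024
Node (1,0) S=65.5500: V=(p*·22.7399+(1−p*)·104.3788)/1.24=24.5109; Δ=(22.7399−104.3788)/(83.2485−62.2725)=-3.8920; B=V−Δ·S=279.6324
Node (1,1) S=87.6300: V=(p*·28.6976+(1−p*)·22.7399)/1.24=22.6928; Δ=(28.6976−22.7399)/(111.2901−83.2485)=0.2125; B=V−Δ·S=4.0751
Node (0,0) S=69.0000: V=(p*·22.6928+(1−p*)·24.5109)/1.24=18.4381; Δ=(22.6928−24.5109)/(87.6300−65.5500)=-0.0823; B=V−Δ·S=24.1198
Root portfolio cost Δ·69+B reproduces V0=18.4381.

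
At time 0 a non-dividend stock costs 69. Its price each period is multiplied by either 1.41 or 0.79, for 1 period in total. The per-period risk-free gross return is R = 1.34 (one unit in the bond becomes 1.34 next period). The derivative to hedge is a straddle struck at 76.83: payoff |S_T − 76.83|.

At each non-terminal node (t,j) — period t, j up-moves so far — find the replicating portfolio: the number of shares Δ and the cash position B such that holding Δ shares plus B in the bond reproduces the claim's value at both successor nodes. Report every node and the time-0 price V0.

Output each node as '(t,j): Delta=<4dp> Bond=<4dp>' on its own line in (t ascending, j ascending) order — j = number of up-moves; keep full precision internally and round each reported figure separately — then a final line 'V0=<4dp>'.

(0,0): Delta=-0.0435 Bond=18.4254
V0=15.4254

Under the risk-neutral measure, an up-move has probability p* = (R−d)/(u−d) = 0.8871 and values discount at R = 1.34.
Payoff layer (t=1): V(1,0)=22.3200, V(1,1)=20.4600
(0,0): S=69.0000. Δ = (V_up−V_dn)/(S_up−S_dn) = (20.4600−22.3200)/(97.2900−54.5100) = -0.0435. V = [p*·20.4600 + (1−p*)·22.3200]/1.34 = 15.4254. B = V − Δ·S = 18.4254.
Check: Δ(0,0)·S0 + B(0,0) = 15.4254 = V0.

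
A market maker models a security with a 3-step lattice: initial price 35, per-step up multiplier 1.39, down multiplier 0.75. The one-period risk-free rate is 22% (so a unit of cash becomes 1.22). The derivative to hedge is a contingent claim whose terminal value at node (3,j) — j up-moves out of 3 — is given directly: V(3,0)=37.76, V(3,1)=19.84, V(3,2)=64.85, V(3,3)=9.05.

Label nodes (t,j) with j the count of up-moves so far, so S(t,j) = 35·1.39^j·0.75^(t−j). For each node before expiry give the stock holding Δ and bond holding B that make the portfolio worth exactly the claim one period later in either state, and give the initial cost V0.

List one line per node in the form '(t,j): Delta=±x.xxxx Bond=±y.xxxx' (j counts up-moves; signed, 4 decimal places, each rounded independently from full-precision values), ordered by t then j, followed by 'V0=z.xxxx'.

(0,0): Delta=-0.4138 Bond=33.8947
(1,0): Delta=1.3805 Bond=-5.7493
(1,1): Delta=-0.7640 Bond=58.3881
(2,0): Delta=-1.4222 Bond=48.1639
(2,1): Delta=1.9275 Bond=-26.9722
(2,2): Delta=-1.2893 Bond=106.7546
V0=19.4102

No-arbitrage ⇒ martingale measure with p* = (R−d)/(u−d) = 0.7344.
Terminal values V(3,·): V(3,0)=37.7600, V(3,1)=19.8400, V(3,2)=64.8500, V(3,3)=9.0500
  t=2,j=0: stock 19.6875 → up 27.3656 (V=19.8400), down 14.7656 (V=37.7600). Price 20.1639; hedge Δ=-1.4222, bond B=48.1639.
  t=2,j=1: stock 36.4875 → up 50.7176 (V=64.8500), down 27.3656 (V=19.8400). Price 43.3559; hedge Δ=1.9275, bond B=-26.9722.
  t=2,j=2: stock 67.6235 → up 93.9967 (V=9.0500), down 50.7176 (V=64.8500). Price 19.5671; hedge Δ=-1.2893, bond B=106.7546.
  t=1,j=0: stock 26.2500 → up 36.4875 (V=43.3559), down 19.6875 (V=20.1639). Price 30.4882; hedge Δ=1.3805, bond B=-5.7493.
  t=1,j=1: stock 48.6500 → up 67.6235 (V=19.5671), down 36.4875 (V=43.3559). Price 21.2180; hedge Δ=-0.7640, bond B=58.3881.
  t=0,j=0: stock 35.0000 → up 48.6500 (V=21.2180), down 26.2500 (V=30.4882). Price 19.4102; hedge Δ=-0.4138, bond B=33.8947.
Check: Δ(0,0)·S0 + B(0,0) = 19.4102 = V0.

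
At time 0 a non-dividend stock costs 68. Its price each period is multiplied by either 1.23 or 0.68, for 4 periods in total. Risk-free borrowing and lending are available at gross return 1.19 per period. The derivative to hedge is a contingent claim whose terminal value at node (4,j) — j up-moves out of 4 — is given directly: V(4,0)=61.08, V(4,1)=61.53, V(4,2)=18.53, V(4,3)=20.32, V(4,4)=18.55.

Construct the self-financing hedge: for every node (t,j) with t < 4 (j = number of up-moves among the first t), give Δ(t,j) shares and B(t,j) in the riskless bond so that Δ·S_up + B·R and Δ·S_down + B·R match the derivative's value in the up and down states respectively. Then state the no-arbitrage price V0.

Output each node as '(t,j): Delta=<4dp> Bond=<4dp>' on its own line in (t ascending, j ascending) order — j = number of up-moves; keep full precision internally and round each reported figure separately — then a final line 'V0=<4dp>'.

Risk-neutral probability p* = (R−d)/(u−d) = (1.19−0.68)/(1.23−0.68) = 0.9273.
At expiry t=4: V(4,0)=61.0800, V(4,1)=61.5300, V(4,2)=18.5300, V(4,3)=20.3200, V(4,4)=18.5500
  t=3,j=0: stock 21.3814 → up 26.2991 (V=61.5300), down 14.5393 (V=61.0800). Price 51.6784; hedge Δ=0.0383, bond B=50.8602.
  t=3,j=1: stock 38.6751 → up 47.5704 (V=18.5300), down 26.2991 (V=61.5300). Price 18.1994; hedge Δ=-2.0215, bond B=96.3812.
  t=3,j=2: stock 69.9565 → up 86.0465 (V=20.3200), down 47.5704 (V=18.5300). Price 16.9662; hedge Δ=0.0465, bond B=13.7117.
  t=3,j=3: stock 126.5390 → up 155.6429 (V=18.5500), down 86.0465 (V=20.3200). Price 15.6964; hedge Δ=-0.0254, bond B=18.9146.
  t=2,j=0: stock 31.4432 → up 38.6751 (V=18.1994), down 21.3814 (V=51.6784). Price 17.3397; hedge Δ=-1.9359, bond B=78.2106.
  t=2,j=1: stock 56.8752 → up 69.9565 (V=16.9662), down 38.6751 (V=18.1994). Price 14.3327; hedge Δ=-0.0394, bond B=16.5748.
  t=2,j=2: stock 102.8772 → up 126.5390 (V=15.6964), down 69.9565 (V=16.9662). Price 13.2679; hedge Δ=-0.0224, bond B=15.5766.
  t=1,j=0: stock 46.2400 → up 56.8752 (V=14.3327), down 31.4432 (V=17.3397). Price 12.2281; hedge Δ=-0.1182, bond B=17.6953.
  t=1,j=1: stock 83.6400 → up 102.8772 (V=13.2679), down 56.8752 (V=14.3327). Price 11.2145; hedge Δ=-0.0231, bond B=13.1506.
  t=0,j=0: stock 68.0000 → up 83.6400 (V=11.2145), down 46.2400 (V=12.2281). Price 9.4859; hedge Δ=-0.0271, bond B=11.3287.
Root portfolio cost Δ·68+B reproduces V0=9.4859.

(0,0): Delta=-0.0271 Bond=11.3287
(1,0): Delta=-0.1182 Bond=17.6953
(1,1): Delta=-0.0231 Bond=13.1506
(2,0): Delta=-1.9359 Bond=78.2106
(2,1): Delta=-0.0394 Bond=16.5748
(2,2): Delta=-0.0224 Bond=15.5766
(3,0): Delta=0.0383 Bond=50.8602
(3,1): Delta=-2.0215 Bond=96.3812
(3,2): Delta=0.0465 Bond=13.7117
(3,3): Delta=-0.0254 Bond=18.9146
V0=9.4859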